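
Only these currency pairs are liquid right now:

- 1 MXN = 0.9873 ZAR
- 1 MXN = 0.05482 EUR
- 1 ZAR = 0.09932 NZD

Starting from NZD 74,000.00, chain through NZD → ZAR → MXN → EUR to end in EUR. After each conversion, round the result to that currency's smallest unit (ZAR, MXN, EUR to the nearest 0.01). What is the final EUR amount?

EUR 41,369.94

NZD 74,000.00 ÷ 0.09932 = ZAR 745,066.45
ZAR 745,066.45 ÷ 0.9873 = MXN 754,650.51
MXN 754,650.51 × 0.05482 = EUR 41,369.94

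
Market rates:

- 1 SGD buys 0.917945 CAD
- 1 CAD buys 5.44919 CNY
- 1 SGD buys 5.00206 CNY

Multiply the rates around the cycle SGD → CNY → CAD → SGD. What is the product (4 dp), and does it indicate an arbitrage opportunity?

1.0000 (no arbitrage)

Around SGD → CNY → CAD → SGD: 1 × 5.00206 ÷ 5.44919 ÷ 0.917945 = 1.000001
Product ≈ 1 (deviation 0.000%, within rounding noise).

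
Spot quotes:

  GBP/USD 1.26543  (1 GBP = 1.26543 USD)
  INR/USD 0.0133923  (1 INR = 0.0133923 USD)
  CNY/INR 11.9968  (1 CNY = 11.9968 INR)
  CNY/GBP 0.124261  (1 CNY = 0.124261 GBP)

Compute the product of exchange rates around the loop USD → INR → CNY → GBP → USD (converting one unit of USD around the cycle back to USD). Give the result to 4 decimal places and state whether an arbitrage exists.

Around USD → INR → CNY → GBP → USD: 1 ÷ 0.0133923 ÷ 11.9968 × 0.124261 × 1.26543 = 0.978706
Product < 1; profitable direction is USD → GBP → CNY → INR → USD.

0.9787 (arbitrage exists)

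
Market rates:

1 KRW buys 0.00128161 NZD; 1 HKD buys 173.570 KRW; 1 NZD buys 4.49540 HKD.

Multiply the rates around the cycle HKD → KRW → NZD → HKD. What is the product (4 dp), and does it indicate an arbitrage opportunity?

Around HKD → KRW → NZD → HKD: 1 × 173.570 × 0.00128161 × 4.49540 = 0.999997
Product ≈ 1 (deviation 0.000%, within rounding noise).

1.0000 (no arbitrage)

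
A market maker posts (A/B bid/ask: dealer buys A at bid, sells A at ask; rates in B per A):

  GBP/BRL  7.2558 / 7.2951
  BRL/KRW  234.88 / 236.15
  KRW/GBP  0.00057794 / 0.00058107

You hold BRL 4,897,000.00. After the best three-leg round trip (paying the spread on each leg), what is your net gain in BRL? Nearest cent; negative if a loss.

Net result: BRL -5,045.03 (no profitable arbitrage after spreads)

Best loop BRL → GBP → KRW → BRL:
BRL 4,897,000.00 ÷ 7.2951 (buy GBP at ask) = GBP 671,272.50
GBP 671,272.50 ÷ 0.00058107 (buy KRW at ask) = KRW 1,155,235,166
KRW 1,155,235,166 ÷ 236.15 (buy BRL at ask) = BRL 4,891,954.97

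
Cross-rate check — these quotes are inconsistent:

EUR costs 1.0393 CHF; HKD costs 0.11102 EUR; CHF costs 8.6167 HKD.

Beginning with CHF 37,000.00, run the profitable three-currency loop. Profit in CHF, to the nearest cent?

Profit: CHF 215.05

Profitable loop is CHF → EUR → HKD → CHF:
CHF 37,000.00 ÷ 1.0393 = EUR 35,600.89
EUR 35,600.89 ÷ 0.11102 = HKD 320,670.92
HKD 320,670.92 ÷ 8.6167 = CHF 37,215.05
Profit = CHF 37,215.05 − CHF 37,000.00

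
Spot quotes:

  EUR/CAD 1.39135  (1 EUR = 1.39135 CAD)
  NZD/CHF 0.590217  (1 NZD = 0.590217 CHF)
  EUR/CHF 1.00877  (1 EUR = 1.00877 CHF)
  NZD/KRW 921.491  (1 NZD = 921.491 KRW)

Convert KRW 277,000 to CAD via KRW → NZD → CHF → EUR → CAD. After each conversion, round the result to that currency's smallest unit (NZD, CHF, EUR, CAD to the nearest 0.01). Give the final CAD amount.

CAD 244.71

KRW 277,000 ÷ 921.491 = NZD 300.60
NZD 300.60 × 0.590217 = CHF 177.42
CHF 177.42 ÷ 1.00877 = EUR 175.88
EUR 175.88 × 1.39135 = CAD 244.71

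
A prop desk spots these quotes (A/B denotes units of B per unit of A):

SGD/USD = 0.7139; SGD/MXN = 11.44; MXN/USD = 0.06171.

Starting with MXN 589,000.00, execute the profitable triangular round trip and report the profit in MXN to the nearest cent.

Profit: MXN 6,622.51

Profitable loop is MXN → SGD → USD → MXN:
MXN 589,000.00 ÷ 11.44 = SGD 51,486.01
SGD 51,486.01 × 0.7139 = USD 36,755.87
USD 36,755.87 ÷ 0.06171 = MXN 595,622.51
Profit = MXN 595,622.51 − MXN 589,000.00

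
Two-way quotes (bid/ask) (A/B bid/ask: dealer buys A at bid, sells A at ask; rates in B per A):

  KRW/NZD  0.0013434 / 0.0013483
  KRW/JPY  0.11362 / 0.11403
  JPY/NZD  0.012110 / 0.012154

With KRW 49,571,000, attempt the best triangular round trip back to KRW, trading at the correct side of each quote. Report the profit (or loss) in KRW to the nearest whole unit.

Net profit: KRW 1,016,134

Best loop KRW → JPY → NZD → KRW:
KRW 49,571,000 × 0.11362 (sell KRW at bid) = JPY 5,632,257
JPY 5,632,257 × 0.012110 (sell JPY at bid) = NZD 68,206.63
NZD 68,206.63 ÷ 0.0013483 (buy KRW at ask) = KRW 50,587,134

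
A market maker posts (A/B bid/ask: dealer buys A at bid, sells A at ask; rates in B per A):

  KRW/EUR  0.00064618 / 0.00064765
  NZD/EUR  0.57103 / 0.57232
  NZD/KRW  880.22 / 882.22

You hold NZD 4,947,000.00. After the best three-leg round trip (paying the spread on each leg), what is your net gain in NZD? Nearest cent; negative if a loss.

Net result: NZD -2,941.89 (no profitable arbitrage after spreads)

Best loop NZD → EUR → KRW → NZD:
NZD 4,947,000.00 × 0.57103 (sell NZD at bid) = EUR 2,824,885.41
EUR 2,824,885.41 ÷ 0.00064765 (buy KRW at ask) = KRW 4,361,746,947
KRW 4,361,746,947 ÷ 882.22 (buy NZD at ask) = NZD 4,944,058.11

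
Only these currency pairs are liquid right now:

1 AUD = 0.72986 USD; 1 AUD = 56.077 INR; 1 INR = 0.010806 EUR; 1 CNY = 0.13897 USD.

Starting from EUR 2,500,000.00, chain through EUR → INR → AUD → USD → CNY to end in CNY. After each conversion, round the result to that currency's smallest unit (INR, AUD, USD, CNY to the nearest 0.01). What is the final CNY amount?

CNY 21,667,498.67

EUR 2,500,000.00 ÷ 0.010806 = INR 231,352,952.06
INR 231,352,952.06 ÷ 56.077 = AUD 4,125,629.97
AUD 4,125,629.97 × 0.72986 = USD 3,011,132.29
USD 3,011,132.29 ÷ 0.13897 = CNY 21,667,498.67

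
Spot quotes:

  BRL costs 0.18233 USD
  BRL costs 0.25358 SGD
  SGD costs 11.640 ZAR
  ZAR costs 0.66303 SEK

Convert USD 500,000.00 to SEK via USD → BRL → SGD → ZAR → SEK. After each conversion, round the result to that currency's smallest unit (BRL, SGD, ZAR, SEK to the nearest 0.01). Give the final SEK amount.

SEK 5,366,770.54

USD 500,000.00 ÷ 0.18233 = BRL 2,742,280.48
BRL 2,742,280.48 × 0.25358 = SGD 695,387.48
SGD 695,387.48 × 11.640 = ZAR 8,094,310.27
ZAR 8,094,310.27 × 0.66303 = SEK 5,366,770.54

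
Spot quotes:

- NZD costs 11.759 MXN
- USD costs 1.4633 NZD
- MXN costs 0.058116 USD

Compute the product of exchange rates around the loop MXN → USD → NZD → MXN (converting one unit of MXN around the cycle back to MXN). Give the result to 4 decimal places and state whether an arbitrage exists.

Around MXN → USD → NZD → MXN: 1 × 0.058116 × 1.4633 × 11.759 = 0.999999
Product ≈ 1 (deviation 0.000%, within rounding noise).

1.0000 (no arbitrage)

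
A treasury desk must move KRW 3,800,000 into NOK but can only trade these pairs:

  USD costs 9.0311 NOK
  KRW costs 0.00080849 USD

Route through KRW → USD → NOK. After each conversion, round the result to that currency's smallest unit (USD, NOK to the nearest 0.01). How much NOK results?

NOK 27,745.89

KRW 3,800,000 × 0.00080849 = USD 3,072.26
USD 3,072.26 × 9.0311 = NOK 27,745.89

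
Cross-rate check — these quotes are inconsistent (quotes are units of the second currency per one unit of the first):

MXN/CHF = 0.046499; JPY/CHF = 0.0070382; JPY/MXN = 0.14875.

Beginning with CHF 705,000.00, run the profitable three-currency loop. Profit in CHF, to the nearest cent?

Profitable loop is CHF → MXN → JPY → CHF:
CHF 705,000.00 ÷ 0.046499 = MXN 15,161,616.38
MXN 15,161,616.38 ÷ 0.14875 = JPY 101,926,833
JPY 101,926,833 × 0.0070382 = CHF 717,381.43
Profit = CHF 717,381.43 − CHF 705,000.00

Profit: CHF 12,381.43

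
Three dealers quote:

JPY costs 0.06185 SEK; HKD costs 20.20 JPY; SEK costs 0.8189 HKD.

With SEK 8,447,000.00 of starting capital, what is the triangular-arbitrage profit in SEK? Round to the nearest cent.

Profit: SEK 195,202.51

Profitable loop is SEK → HKD → JPY → SEK:
SEK 8,447,000.00 × 0.8189 = HKD 6,917,248.30
HKD 6,917,248.30 × 20.20 = JPY 139,728,416
JPY 139,728,416 × 0.06185 = SEK 8,642,202.51
Profit = SEK 8,642,202.51 − SEK 8,447,000.00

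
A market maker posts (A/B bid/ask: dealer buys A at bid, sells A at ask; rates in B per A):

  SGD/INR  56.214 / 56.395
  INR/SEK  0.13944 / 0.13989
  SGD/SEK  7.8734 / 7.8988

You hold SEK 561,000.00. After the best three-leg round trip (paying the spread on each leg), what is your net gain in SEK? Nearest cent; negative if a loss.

Best loop SEK → INR → SGD → SEK:
SEK 561,000.00 ÷ 0.13989 (buy INR at ask) = INR 4,010,293.80
INR 4,010,293.80 ÷ 56.395 (buy SGD at ask) = SGD 71,110.80
SGD 71,110.80 × 7.8734 (sell SGD at bid) = SEK 559,883.81

Net result: SEK -1,116.19 (no profitable arbitrage after spreads)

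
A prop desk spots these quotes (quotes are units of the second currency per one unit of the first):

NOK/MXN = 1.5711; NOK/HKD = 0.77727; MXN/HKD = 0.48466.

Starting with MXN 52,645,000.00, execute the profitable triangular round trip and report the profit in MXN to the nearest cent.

Profitable loop is MXN → NOK → HKD → MXN:
MXN 52,645,000.00 ÷ 1.5711 = NOK 33,508,369.93
NOK 33,508,369.93 × 0.77727 = HKD 26,045,050.70
HKD 26,045,050.70 ÷ 0.48466 = MXN 53,738,808.02
Profit = MXN 53,738,808.02 − MXN 52,645,000.00

Profit: MXN 1,093,808.02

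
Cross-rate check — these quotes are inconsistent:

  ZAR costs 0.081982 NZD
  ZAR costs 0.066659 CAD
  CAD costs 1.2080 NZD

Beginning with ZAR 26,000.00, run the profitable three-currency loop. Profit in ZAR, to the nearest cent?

Profit: ZAR 470.74

Profitable loop is ZAR → NZD → CAD → ZAR:
ZAR 26,000.00 × 0.081982 = NZD 2,131.53
NZD 2,131.53 ÷ 1.2080 = CAD 1,764.51
CAD 1,764.51 ÷ 0.066659 = ZAR 26,470.74
Profit = ZAR 26,470.74 − ZAR 26,000.00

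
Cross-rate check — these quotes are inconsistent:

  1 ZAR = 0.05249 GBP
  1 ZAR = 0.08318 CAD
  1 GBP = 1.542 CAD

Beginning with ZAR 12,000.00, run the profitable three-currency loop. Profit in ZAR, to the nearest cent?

Profit: ZAR 332.16

Profitable loop is ZAR → CAD → GBP → ZAR:
ZAR 12,000.00 × 0.08318 = CAD 998.16
CAD 998.16 ÷ 1.542 = GBP 647.32
GBP 647.32 ÷ 0.05249 = ZAR 12,332.16
Profit = ZAR 12,332.16 − ZAR 12,000.00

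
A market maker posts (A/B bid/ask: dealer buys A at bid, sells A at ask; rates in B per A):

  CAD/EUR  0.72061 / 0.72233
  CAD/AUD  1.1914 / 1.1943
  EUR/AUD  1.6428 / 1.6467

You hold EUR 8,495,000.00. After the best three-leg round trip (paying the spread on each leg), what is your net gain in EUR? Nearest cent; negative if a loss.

Best loop EUR → CAD → AUD → EUR:
EUR 8,495,000.00 ÷ 0.72233 (buy CAD at ask) = CAD 11,760,552.66
CAD 11,760,552.66 × 1.1914 (sell CAD at bid) = AUD 14,011,522.43
AUD 14,011,522.43 ÷ 1.6467 (buy EUR at ask) = EUR 8,508,849.48

Net profit: EUR 13,849.48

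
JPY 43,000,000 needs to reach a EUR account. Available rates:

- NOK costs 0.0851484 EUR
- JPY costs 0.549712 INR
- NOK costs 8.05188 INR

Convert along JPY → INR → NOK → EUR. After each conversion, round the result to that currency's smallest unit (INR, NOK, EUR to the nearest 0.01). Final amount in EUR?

EUR 249,967.11

JPY 43,000,000 × 0.549712 = INR 23,637,616.00
INR 23,637,616.00 ÷ 8.05188 = NOK 2,935,664.22
NOK 2,935,664.22 × 0.0851484 = EUR 249,967.11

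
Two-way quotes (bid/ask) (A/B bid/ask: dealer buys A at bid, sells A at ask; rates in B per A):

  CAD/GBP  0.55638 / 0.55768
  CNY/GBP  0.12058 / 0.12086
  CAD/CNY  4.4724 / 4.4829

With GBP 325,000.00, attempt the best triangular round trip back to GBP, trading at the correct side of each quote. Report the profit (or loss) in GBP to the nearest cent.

Net profit: GBP 8,743.82

Best loop GBP → CNY → CAD → GBP:
GBP 325,000.00 ÷ 0.12086 (buy CNY at ask) = CNY 2,689,061.72
CNY 2,689,061.72 ÷ 4.4829 (buy CAD at ask) = CAD 599,848.70
CAD 599,848.70 × 0.55638 (sell CAD at bid) = GBP 333,743.82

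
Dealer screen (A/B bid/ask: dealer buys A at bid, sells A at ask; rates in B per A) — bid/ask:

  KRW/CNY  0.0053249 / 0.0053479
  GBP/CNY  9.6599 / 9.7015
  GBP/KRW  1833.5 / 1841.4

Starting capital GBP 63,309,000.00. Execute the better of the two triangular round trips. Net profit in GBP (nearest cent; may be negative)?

Net profit: GBP 402,662.27

Best loop GBP → KRW → CNY → GBP:
GBP 63,309,000.00 × 1833.5 (sell GBP at bid) = KRW 116,077,051,500
KRW 116,077,051,500 × 0.0053249 (sell KRW at bid) = CNY 618,098,691.53
CNY 618,098,691.53 ÷ 9.7015 (buy GBP at ask) = GBP 63,711,662.27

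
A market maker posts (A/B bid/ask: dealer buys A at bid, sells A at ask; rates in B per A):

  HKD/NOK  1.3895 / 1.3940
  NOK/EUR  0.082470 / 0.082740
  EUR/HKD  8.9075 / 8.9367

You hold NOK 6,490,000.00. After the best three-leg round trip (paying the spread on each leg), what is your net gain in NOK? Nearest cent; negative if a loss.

Best loop NOK → EUR → HKD → NOK:
NOK 6,490,000.00 × 0.082470 (sell NOK at bid) = EUR 535,230.30
EUR 535,230.30 × 8.9075 (sell EUR at bid) = HKD 4,767,563.90
HKD 4,767,563.90 × 1.3895 (sell HKD at bid) = NOK 6,624,530.04

Net profit: NOK 134,530.04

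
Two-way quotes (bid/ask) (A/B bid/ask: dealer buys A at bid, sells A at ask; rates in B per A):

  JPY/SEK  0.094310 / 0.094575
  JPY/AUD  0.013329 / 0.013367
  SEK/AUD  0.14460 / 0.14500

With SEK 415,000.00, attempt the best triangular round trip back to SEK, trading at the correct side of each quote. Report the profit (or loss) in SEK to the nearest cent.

Net profit: SEK 8,389.60

Best loop SEK → AUD → JPY → SEK:
SEK 415,000.00 × 0.14460 (sell SEK at bid) = AUD 60,009.00
AUD 60,009.00 ÷ 0.013367 (buy JPY at ask) = JPY 4,489,339
JPY 4,489,339 × 0.094310 (sell JPY at bid) = SEK 423,389.60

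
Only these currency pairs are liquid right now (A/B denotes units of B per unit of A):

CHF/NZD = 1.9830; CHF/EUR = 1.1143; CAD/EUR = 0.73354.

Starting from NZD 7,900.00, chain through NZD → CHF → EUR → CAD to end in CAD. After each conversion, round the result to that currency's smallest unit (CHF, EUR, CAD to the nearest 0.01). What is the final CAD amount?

CAD 6,051.78

NZD 7,900.00 ÷ 1.9830 = CHF 3,983.86
CHF 3,983.86 × 1.1143 = EUR 4,439.22
EUR 4,439.22 ÷ 0.73354 = CAD 6,051.78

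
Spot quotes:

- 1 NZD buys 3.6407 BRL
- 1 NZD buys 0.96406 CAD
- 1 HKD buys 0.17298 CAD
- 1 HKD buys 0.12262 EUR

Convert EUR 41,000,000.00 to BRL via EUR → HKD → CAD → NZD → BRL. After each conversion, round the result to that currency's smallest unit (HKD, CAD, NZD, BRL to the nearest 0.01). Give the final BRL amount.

BRL 218,423,452.56

EUR 41,000,000.00 ÷ 0.12262 = HKD 334,366,335.02
HKD 334,366,335.02 × 0.17298 = CAD 57,838,688.63
CAD 57,838,688.63 ÷ 0.96406 = NZD 59,994,905.53
NZD 59,994,905.53 × 3.6407 = BRL 218,423,452.56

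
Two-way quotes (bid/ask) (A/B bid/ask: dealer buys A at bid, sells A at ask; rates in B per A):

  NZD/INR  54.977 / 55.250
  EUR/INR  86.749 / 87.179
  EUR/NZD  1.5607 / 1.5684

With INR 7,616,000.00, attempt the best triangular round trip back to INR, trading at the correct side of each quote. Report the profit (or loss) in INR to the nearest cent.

Best loop INR → NZD → EUR → INR:
INR 7,616,000.00 ÷ 55.250 (buy NZD at ask) = NZD 137,846.15
NZD 137,846.15 ÷ 1.5684 (buy EUR at ask) = EUR 87,889.67
EUR 87,889.67 × 86.749 (sell EUR at bid) = INR 7,624,340.73

Net profit: INR 8,340.73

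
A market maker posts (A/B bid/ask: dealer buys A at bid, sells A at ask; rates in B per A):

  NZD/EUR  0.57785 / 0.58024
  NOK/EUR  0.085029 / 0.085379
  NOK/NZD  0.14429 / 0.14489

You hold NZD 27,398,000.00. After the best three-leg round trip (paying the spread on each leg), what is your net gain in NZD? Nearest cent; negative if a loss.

Net profit: NZD 312,212.48

Best loop NZD → NOK → EUR → NZD:
NZD 27,398,000.00 ÷ 0.14489 (buy NOK at ask) = NOK 189,095,175.65
NOK 189,095,175.65 × 0.085029 (sell NOK at bid) = EUR 16,078,573.69
EUR 16,078,573.69 ÷ 0.58024 (buy NZD at ask) = NZD 27,710,212.48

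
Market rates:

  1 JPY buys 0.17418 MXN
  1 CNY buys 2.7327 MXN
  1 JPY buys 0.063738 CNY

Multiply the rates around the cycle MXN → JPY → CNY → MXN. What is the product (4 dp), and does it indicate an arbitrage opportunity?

1.0000 (no arbitrage)

Around MXN → JPY → CNY → MXN: 1 ÷ 0.17418 × 0.063738 × 2.7327 = 0.999982
Product ≈ 1 (deviation 0.002%, within rounding noise).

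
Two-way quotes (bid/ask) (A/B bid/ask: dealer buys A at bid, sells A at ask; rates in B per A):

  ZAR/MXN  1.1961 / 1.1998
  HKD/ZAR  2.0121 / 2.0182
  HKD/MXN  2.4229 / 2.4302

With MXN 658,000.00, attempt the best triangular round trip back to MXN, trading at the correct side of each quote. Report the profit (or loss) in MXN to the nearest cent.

Net profit: MXN 397.73

Best loop MXN → ZAR → HKD → MXN:
MXN 658,000.00 ÷ 1.1998 (buy ZAR at ask) = ZAR 548,424.74
ZAR 548,424.74 ÷ 2.0182 (buy HKD at ask) = HKD 271,739.54
HKD 271,739.54 × 2.4229 (sell HKD at bid) = MXN 658,397.73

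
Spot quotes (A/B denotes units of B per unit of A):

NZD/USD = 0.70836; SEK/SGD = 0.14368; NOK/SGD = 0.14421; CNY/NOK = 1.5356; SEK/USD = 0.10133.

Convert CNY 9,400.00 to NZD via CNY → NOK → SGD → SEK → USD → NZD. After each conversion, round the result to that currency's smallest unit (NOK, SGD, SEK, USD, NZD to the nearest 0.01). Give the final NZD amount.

CNY 9,400.00 × 1.5356 = NOK 14,434.64
NOK 14,434.64 × 0.14421 = SGD 2,081.62
SGD 2,081.62 ÷ 0.14368 = SEK 14,487.89
SEK 14,487.89 × 0.10133 = USD 1,468.06
USD 1,468.06 ÷ 0.70836 = NZD 2,072.48

NZD 2,072.48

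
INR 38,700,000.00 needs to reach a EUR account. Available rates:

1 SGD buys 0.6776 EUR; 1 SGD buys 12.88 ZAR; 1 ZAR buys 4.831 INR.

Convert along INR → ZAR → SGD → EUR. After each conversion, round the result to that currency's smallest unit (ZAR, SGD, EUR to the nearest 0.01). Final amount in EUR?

INR 38,700,000.00 ÷ 4.831 = ZAR 8,010,763.82
ZAR 8,010,763.82 ÷ 12.88 = SGD 621,953.71
SGD 621,953.71 × 0.6776 = EUR 421,435.83

EUR 421,435.83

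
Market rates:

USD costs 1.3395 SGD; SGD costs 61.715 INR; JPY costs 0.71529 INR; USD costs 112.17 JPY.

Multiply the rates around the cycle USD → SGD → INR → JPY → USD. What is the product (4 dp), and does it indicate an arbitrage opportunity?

1.0303 (arbitrage exists)

Around USD → SGD → INR → JPY → USD: 1 × 1.3395 × 61.715 ÷ 0.71529 ÷ 112.17 = 1.030326
Product > 1; profitable direction is USD → SGD → INR → JPY → USD.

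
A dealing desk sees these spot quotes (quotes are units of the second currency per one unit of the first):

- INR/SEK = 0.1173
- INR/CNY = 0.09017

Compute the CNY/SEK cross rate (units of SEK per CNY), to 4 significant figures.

1 CNY ÷ 0.09017 = 11.0902 INR
11.0902 INR × 0.1173 = 1.30088 SEK

CNY/SEK = 1.301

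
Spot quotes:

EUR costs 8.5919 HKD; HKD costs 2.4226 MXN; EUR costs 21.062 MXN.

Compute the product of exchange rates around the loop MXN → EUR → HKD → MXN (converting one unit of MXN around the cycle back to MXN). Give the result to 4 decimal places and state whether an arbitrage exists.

0.9883 (arbitrage exists)

Around MXN → EUR → HKD → MXN: 1 ÷ 21.062 × 8.5919 × 2.4226 = 0.988260
Product < 1; profitable direction is MXN → HKD → EUR → MXN.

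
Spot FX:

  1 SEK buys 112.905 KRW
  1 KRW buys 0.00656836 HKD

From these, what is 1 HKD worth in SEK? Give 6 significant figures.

1 HKD ÷ 0.00656836 = 152.245 KRW
152.245 KRW ÷ 112.905 = 1.34843 SEK

HKD/SEK = 1.34843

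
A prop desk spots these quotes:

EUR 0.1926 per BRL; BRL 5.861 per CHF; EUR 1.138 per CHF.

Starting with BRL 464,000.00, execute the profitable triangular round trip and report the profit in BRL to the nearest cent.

Profit: BRL 3,769.86

Profitable loop is BRL → CHF → EUR → BRL:
BRL 464,000.00 ÷ 5.861 = CHF 79,167.38
CHF 79,167.38 × 1.138 = EUR 90,092.48
EUR 90,092.48 ÷ 0.1926 = BRL 467,769.86
Profit = BRL 467,769.86 − BRL 464,000.00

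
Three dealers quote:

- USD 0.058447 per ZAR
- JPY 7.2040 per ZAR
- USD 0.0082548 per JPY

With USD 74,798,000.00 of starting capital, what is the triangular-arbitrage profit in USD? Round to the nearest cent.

Profitable loop is USD → ZAR → JPY → USD:
USD 74,798,000.00 ÷ 0.058447 = ZAR 1,279,757,729.22
ZAR 1,279,757,729.22 × 7.2040 = JPY 9,219,374,681
JPY 9,219,374,681 × 0.0082548 = USD 76,104,094.12
Profit = USD 76,104,094.12 − USD 74,798,000.00

Profit: USD 1,306,094.12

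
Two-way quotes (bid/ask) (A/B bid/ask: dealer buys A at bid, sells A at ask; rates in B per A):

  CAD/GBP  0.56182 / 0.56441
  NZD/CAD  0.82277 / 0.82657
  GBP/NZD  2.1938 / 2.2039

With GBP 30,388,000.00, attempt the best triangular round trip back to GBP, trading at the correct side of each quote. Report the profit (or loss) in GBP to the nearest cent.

Net profit: GBP 427,895.54

Best loop GBP → NZD → CAD → GBP:
GBP 30,388,000.00 × 2.1938 (sell GBP at bid) = NZD 66,665,194.40
NZD 66,665,194.40 × 0.82277 (sell NZD at bid) = CAD 54,850,122.00
CAD 54,850,122.00 × 0.56182 (sell CAD at bid) = GBP 30,815,895.54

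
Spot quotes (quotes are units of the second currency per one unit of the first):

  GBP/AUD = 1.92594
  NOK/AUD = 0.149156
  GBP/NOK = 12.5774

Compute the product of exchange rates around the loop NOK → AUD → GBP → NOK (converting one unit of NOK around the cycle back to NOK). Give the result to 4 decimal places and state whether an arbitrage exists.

0.9741 (arbitrage exists)

Around NOK → AUD → GBP → NOK: 1 × 0.149156 ÷ 1.92594 × 12.5774 = 0.974067
Product < 1; profitable direction is NOK → GBP → AUD → NOK.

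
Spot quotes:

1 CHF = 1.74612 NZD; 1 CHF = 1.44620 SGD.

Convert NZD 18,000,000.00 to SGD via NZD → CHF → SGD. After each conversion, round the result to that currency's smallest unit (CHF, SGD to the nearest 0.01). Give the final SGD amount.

SGD 14,908,253.73

NZD 18,000,000.00 ÷ 1.74612 = CHF 10,308,569.86
CHF 10,308,569.86 × 1.44620 = SGD 14,908,253.73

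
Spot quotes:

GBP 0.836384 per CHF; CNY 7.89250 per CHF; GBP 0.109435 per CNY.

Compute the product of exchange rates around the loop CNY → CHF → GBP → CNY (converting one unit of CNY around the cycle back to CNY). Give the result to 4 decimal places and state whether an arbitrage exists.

0.9684 (arbitrage exists)

Around CNY → CHF → GBP → CNY: 1 ÷ 7.89250 × 0.836384 ÷ 0.109435 = 0.968356
Product < 1; profitable direction is CNY → GBP → CHF → CNY.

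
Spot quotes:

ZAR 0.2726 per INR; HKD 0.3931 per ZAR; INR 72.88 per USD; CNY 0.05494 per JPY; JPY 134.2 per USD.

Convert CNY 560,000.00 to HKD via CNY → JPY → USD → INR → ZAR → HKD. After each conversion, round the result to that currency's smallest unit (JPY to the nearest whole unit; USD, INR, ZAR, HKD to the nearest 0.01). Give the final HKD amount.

HKD 593,176.77

CNY 560,000.00 ÷ 0.05494 = JPY 10,192,938
JPY 10,192,938 ÷ 134.2 = USD 75,953.34
USD 75,953.34 × 72.88 = INR 5,535,479.42
INR 5,535,479.42 × 0.2726 = ZAR 1,508,971.69
ZAR 1,508,971.69 × 0.3931 = HKD 593,176.77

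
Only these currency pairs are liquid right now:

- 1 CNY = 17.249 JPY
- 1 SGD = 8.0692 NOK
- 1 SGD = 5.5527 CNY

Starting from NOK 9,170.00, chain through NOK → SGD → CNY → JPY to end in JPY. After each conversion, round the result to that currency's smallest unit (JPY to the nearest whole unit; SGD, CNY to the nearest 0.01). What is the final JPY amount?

NOK 9,170.00 ÷ 8.0692 = SGD 1,136.42
SGD 1,136.42 × 5.5527 = CNY 6,310.20
CNY 6,310.20 × 17.249 = JPY 108,845

JPY 108,845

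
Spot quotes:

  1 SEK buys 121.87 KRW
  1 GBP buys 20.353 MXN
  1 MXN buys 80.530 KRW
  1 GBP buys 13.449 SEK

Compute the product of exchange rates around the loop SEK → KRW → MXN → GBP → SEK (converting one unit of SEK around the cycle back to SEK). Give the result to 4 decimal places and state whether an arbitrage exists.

1.0000 (no arbitrage)

Around SEK → KRW → MXN → GBP → SEK: 1 × 121.87 ÷ 80.530 ÷ 20.353 × 13.449 = 1.000002
Product ≈ 1 (deviation 0.000%, within rounding noise).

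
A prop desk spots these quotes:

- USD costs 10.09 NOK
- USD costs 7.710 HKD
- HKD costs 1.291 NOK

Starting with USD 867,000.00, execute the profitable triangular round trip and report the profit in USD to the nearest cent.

Profitable loop is USD → NOK → HKD → USD:
USD 867,000.00 × 10.09 = NOK 8,748,030.00
NOK 8,748,030.00 ÷ 1.291 = HKD 6,776,165.76
HKD 6,776,165.76 ÷ 7.710 = USD 878,880.12
Profit = USD 878,880.12 − USD 867,000.00

Profit: USD 11,880.12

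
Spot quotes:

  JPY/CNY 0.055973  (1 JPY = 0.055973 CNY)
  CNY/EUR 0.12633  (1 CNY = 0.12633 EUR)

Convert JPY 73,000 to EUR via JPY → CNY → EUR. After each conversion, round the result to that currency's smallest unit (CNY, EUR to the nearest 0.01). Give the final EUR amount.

EUR 516.19

JPY 73,000 × 0.055973 = CNY 4,086.03
CNY 4,086.03 × 0.12633 = EUR 516.19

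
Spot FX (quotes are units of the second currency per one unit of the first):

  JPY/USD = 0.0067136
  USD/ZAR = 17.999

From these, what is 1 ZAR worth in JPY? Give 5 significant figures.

1 ZAR ÷ 17.999 = 0.0555586 USD
0.0555586 USD ÷ 0.0067136 = 8.27554 JPY

ZAR/JPY = 8.2755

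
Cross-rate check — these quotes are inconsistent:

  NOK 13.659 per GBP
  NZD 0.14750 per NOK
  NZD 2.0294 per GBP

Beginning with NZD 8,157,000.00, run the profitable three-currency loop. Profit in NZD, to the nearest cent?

Profit: NZD 59,506.31

Profitable loop is NZD → NOK → GBP → NZD:
NZD 8,157,000.00 ÷ 0.14750 = NOK 55,301,694.92
NOK 55,301,694.92 ÷ 13.659 = GBP 4,048,736.72
GBP 4,048,736.72 × 2.0294 = NZD 8,216,506.31
Profit = NZD 8,216,506.31 − NZD 8,157,000.00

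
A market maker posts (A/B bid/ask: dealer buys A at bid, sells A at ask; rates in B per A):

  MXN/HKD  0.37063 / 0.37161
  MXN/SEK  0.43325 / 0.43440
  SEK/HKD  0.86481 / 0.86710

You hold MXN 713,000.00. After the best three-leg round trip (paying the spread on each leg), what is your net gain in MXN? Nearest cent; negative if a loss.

Best loop MXN → SEK → HKD → MXN:
MXN 713,000.00 × 0.43325 (sell MXN at bid) = SEK 308,907.25
SEK 308,907.25 × 0.86481 (sell SEK at bid) = HKD 267,146.08
HKD 267,146.08 ÷ 0.37161 (buy MXN at ask) = MXN 718,888.29

Net profit: MXN 5,888.29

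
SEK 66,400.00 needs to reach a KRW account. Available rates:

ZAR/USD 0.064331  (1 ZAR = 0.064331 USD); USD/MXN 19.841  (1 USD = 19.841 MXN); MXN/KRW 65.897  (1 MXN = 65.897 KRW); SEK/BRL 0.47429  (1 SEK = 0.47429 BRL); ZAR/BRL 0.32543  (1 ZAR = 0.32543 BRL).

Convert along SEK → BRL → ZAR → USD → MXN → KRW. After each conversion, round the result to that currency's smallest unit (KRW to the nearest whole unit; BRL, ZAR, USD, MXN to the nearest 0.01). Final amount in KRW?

KRW 8,139,620

SEK 66,400.00 × 0.47429 = BRL 31,492.86
BRL 31,492.86 ÷ 0.32543 = ZAR 96,773.07
ZAR 96,773.07 × 0.064331 = USD 6,225.51
USD 6,225.51 × 19.841 = MXN 123,520.34
MXN 123,520.34 × 65.897 = KRW 8,139,620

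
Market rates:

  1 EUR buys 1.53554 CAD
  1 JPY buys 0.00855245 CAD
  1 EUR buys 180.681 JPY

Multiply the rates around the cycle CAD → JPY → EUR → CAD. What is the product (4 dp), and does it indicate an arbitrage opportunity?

Around CAD → JPY → EUR → CAD: 1 ÷ 0.00855245 ÷ 180.681 × 1.53554 = 0.993706
Product < 1; profitable direction is CAD → EUR → JPY → CAD.

0.9937 (arbitrage exists)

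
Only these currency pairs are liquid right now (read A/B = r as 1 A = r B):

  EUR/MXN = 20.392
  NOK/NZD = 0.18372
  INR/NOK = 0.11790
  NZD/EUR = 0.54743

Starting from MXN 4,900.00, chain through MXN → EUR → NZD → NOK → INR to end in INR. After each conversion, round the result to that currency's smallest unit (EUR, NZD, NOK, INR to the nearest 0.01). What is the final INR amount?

INR 20,264.46

MXN 4,900.00 ÷ 20.392 = EUR 240.29
EUR 240.29 ÷ 0.54743 = NZD 438.94
NZD 438.94 ÷ 0.18372 = NOK 2,389.18
NOK 2,389.18 ÷ 0.11790 = INR 20,264.46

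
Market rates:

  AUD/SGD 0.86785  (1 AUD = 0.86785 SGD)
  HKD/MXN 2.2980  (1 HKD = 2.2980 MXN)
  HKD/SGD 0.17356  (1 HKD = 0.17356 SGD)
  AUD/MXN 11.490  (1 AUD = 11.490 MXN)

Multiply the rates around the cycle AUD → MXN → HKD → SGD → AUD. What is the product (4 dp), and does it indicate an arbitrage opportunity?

0.9999 (no arbitrage)

Around AUD → MXN → HKD → SGD → AUD: 1 × 11.490 ÷ 2.2980 × 0.17356 ÷ 0.86785 = 0.999942
Product ≈ 1 (deviation 0.006%, within rounding noise).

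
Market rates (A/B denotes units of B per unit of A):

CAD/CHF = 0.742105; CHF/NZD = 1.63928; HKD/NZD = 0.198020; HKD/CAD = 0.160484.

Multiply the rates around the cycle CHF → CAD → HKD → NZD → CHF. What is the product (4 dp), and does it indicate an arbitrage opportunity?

Around CHF → CAD → HKD → NZD → CHF: 1 ÷ 0.742105 ÷ 0.160484 × 0.198020 ÷ 1.63928 = 1.014282
Product > 1; profitable direction is CHF → CAD → HKD → NZD → CHF.

1.0143 (arbitrage exists)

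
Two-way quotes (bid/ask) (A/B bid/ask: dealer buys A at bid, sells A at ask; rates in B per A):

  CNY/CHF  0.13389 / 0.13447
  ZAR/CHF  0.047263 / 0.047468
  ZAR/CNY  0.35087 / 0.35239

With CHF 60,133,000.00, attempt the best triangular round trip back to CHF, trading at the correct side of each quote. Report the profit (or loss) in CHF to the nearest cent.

Best loop CHF → CNY → ZAR → CHF:
CHF 60,133,000.00 ÷ 0.13447 (buy CNY at ask) = CNY 447,185,245.78
CNY 447,185,245.78 ÷ 0.35239 (buy ZAR at ask) = ZAR 1,269,006,628.39
ZAR 1,269,006,628.39 × 0.047263 (sell ZAR at bid) = CHF 59,977,060.28

Net result: CHF -155,939.72 (no profitable arbitrage after spreads)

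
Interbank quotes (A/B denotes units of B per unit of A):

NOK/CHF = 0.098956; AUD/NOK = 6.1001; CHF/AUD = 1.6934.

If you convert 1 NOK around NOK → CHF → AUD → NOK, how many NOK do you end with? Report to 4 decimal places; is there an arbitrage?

1.0222 (arbitrage exists)

Around NOK → CHF → AUD → NOK: 1 × 0.098956 × 1.6934 × 6.1001 = 1.022207
Product > 1; profitable direction is NOK → CHF → AUD → NOK.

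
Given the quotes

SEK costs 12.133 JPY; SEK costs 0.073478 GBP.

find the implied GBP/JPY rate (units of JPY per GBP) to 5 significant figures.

GBP/JPY = 165.12

1 GBP ÷ 0.073478 = 13.6095 SEK
13.6095 SEK × 12.133 = 165.124 JPY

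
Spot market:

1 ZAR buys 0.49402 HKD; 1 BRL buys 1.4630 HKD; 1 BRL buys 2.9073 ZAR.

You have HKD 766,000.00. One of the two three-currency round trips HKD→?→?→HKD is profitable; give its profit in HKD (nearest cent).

Profitable loop is HKD → ZAR → BRL → HKD:
HKD 766,000.00 ÷ 0.49402 = ZAR 1,550,544.51
ZAR 1,550,544.51 ÷ 2.9073 = BRL 533,328.01
BRL 533,328.01 × 1.4630 = HKD 780,258.87
Profit = HKD 780,258.87 − HKD 766,000.00

Profit: HKD 14,258.87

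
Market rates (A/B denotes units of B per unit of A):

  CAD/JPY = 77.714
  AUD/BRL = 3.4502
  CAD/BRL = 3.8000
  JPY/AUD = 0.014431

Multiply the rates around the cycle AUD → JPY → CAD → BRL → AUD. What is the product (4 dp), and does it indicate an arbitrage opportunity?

0.9821 (arbitrage exists)

Around AUD → JPY → CAD → BRL → AUD: 1 ÷ 0.014431 ÷ 77.714 × 3.8000 ÷ 3.4502 = 0.982073
Product < 1; profitable direction is AUD → BRL → CAD → JPY → AUD.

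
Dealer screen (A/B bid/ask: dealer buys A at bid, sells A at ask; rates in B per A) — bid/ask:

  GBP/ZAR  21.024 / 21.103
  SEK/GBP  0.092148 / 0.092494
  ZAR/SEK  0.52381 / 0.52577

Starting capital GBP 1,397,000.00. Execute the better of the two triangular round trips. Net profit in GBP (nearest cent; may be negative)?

Best loop GBP → ZAR → SEK → GBP:
GBP 1,397,000.00 × 21.024 (sell GBP at bid) = ZAR 29,370,528.00
ZAR 29,370,528.00 × 0.52381 (sell ZAR at bid) = SEK 15,384,576.27
SEK 15,384,576.27 × 0.092148 (sell SEK at bid) = GBP 1,417,657.93

Net profit: GBP 20,657.93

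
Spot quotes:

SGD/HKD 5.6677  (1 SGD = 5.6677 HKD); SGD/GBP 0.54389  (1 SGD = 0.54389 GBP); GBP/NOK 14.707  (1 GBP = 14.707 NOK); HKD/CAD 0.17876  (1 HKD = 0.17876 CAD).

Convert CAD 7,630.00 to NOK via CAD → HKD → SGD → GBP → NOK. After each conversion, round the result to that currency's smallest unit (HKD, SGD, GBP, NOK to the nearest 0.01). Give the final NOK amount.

NOK 60,239.72

CAD 7,630.00 ÷ 0.17876 = HKD 42,682.93
HKD 42,682.93 ÷ 5.6677 = SGD 7,530.91
SGD 7,530.91 × 0.54389 = GBP 4,095.99
GBP 4,095.99 × 14.707 = NOK 60,239.72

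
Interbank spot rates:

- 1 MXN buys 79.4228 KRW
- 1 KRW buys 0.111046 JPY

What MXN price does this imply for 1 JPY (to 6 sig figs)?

JPY/MXN = 0.113384

1 JPY ÷ 0.111046 = 9.00528 KRW
9.00528 KRW ÷ 79.4228 = 0.113384 MXN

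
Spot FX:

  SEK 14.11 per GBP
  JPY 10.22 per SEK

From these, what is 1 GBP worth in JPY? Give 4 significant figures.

GBP/JPY = 144.2

1 GBP × 14.11 = 14.11 SEK
14.11 SEK × 10.22 = 144.204 JPY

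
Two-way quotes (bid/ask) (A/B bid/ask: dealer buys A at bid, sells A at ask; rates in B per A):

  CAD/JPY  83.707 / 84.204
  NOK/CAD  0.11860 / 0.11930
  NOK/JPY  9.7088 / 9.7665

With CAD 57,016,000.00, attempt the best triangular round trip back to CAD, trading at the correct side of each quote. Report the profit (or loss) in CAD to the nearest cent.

Net profit: CAD 940,781.22

Best loop CAD → JPY → NOK → CAD:
CAD 57,016,000.00 × 83.707 (sell CAD at bid) = JPY 4,772,638,312
JPY 4,772,638,312 ÷ 9.7665 (buy NOK at ask) = NOK 488,674,377.92
NOK 488,674,377.92 × 0.11860 (sell NOK at bid) = CAD 57,956,781.22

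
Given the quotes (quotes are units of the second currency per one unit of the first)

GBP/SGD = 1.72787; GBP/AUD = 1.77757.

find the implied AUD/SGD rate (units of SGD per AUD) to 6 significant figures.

AUD/SGD = 0.972040

1 AUD ÷ 1.77757 = 0.562566 GBP
0.562566 GBP × 1.72787 = 0.97204 SGD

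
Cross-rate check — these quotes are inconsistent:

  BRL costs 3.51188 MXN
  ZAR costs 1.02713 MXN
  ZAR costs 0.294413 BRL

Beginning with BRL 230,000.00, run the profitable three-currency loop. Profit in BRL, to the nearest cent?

Profitable loop is BRL → MXN → ZAR → BRL:
BRL 230,000.00 × 3.51188 = MXN 807,732.40
MXN 807,732.40 ÷ 1.02713 = ZAR 786,397.44
ZAR 786,397.44 × 0.294413 = BRL 231,525.63
Profit = BRL 231,525.63 − BRL 230,000.00

Profit: BRL 1,525.63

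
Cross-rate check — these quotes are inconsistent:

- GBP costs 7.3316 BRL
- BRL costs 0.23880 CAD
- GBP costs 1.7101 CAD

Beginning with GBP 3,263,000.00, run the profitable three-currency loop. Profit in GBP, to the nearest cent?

Profit: GBP 77,632.11

Profitable loop is GBP → BRL → CAD → GBP:
GBP 3,263,000.00 × 7.3316 = BRL 23,923,010.80
BRL 23,923,010.80 × 0.23880 = CAD 5,712,814.98
CAD 5,712,814.98 ÷ 1.7101 = GBP 3,340,632.11
Profit = GBP 3,340,632.11 − GBP 3,263,000.00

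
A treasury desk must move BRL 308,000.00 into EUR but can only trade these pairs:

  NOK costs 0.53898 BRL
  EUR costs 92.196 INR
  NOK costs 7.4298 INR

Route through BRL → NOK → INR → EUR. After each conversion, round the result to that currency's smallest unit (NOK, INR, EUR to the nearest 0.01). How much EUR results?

EUR 46,051.43

BRL 308,000.00 ÷ 0.53898 = NOK 571,449.78
NOK 571,449.78 × 7.4298 = INR 4,245,757.58
INR 4,245,757.58 ÷ 92.196 = EUR 46,051.43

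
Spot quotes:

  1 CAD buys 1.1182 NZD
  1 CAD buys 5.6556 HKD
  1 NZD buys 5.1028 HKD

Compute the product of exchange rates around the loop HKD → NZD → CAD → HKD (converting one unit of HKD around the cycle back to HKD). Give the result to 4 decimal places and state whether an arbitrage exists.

Around HKD → NZD → CAD → HKD: 1 ÷ 5.1028 ÷ 1.1182 × 5.6556 = 0.991176
Product < 1; profitable direction is HKD → CAD → NZD → HKD.

0.9912 (arbitrage exists)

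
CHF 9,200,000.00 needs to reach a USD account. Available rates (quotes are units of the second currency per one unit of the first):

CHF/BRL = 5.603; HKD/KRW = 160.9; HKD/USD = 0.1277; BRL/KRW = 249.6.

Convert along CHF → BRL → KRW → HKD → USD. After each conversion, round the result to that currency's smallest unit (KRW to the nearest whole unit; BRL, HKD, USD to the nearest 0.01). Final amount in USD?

USD 10,211,461.02

CHF 9,200,000.00 × 5.603 = BRL 51,547,600.00
BRL 51,547,600.00 × 249.6 = KRW 12,866,280,960
KRW 12,866,280,960 ÷ 160.9 = HKD 79,964,455.94
HKD 79,964,455.94 × 0.1277 = USD 10,211,461.02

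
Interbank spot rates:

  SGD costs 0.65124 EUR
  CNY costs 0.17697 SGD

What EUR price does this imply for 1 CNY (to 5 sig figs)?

CNY/EUR = 0.11525

1 CNY × 0.17697 = 0.17697 SGD
0.17697 SGD × 0.65124 = 0.11525 EUR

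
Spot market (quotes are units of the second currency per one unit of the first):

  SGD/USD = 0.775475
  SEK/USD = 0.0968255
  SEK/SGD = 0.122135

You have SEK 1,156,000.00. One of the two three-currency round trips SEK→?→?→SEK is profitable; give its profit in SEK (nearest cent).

Profit: SEK 25,788.19

Profitable loop is SEK → USD → SGD → SEK:
SEK 1,156,000.00 × 0.0968255 = USD 111,930.28
USD 111,930.28 ÷ 0.775475 = SGD 144,337.70
SGD 144,337.70 ÷ 0.122135 = SEK 1,181,788.19
Profit = SEK 1,181,788.19 − SEK 1,156,000.00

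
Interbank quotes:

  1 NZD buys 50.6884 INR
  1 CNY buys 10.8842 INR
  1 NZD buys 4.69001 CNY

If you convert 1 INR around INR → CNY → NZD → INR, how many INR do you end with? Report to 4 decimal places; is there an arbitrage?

0.9930 (arbitrage exists)

Around INR → CNY → NZD → INR: 1 ÷ 10.8842 ÷ 4.69001 × 50.6884 = 0.992975
Product < 1; profitable direction is INR → NZD → CNY → INR.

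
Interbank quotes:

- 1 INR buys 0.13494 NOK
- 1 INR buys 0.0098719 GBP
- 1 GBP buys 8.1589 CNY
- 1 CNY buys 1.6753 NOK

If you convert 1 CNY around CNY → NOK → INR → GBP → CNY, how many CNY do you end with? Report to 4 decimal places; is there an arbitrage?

Around CNY → NOK → INR → GBP → CNY: 1 × 1.6753 ÷ 0.13494 × 0.0098719 × 8.1589 = 0.999964
Product ≈ 1 (deviation 0.004%, within rounding noise).

1.0000 (no arbitrage)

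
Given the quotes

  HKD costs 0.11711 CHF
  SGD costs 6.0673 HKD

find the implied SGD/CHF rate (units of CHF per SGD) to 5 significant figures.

1 SGD × 6.0673 = 6.0673 HKD
6.0673 HKD × 0.11711 = 0.710542 CHF

SGD/CHF = 0.71054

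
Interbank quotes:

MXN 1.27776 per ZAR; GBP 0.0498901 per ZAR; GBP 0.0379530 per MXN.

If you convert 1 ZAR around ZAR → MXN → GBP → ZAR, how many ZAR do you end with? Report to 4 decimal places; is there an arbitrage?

Around ZAR → MXN → GBP → ZAR: 1 × 1.27776 × 0.0379530 ÷ 0.0498901 = 0.972033
Product < 1; profitable direction is ZAR → GBP → MXN → ZAR.

0.9720 (arbitrage exists)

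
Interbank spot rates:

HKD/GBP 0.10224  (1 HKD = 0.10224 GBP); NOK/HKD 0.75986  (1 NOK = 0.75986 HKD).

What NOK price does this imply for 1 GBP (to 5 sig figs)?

GBP/NOK = 12.872

1 GBP ÷ 0.10224 = 9.78091 HKD
9.78091 HKD ÷ 0.75986 = 12.872 NOK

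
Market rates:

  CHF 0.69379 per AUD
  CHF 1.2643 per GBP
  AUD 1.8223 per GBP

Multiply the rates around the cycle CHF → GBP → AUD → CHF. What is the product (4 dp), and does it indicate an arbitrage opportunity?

Around CHF → GBP → AUD → CHF: 1 ÷ 1.2643 × 1.8223 × 0.69379 = 0.999995
Product ≈ 1 (deviation 0.001%, within rounding noise).

1.0000 (no arbitrage)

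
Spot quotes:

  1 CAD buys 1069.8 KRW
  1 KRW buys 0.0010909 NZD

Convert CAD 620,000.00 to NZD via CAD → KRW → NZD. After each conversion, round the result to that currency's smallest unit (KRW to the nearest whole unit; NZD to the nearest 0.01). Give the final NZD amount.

NZD 723,567.79

CAD 620,000.00 × 1069.8 = KRW 663,276,000
KRW 663,276,000 × 0.0010909 = NZD 723,567.79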